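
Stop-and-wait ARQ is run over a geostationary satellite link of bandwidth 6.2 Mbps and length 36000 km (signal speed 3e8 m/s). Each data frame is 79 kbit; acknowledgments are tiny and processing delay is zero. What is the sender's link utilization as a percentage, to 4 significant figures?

5.041 %

t_tx = L/R = 79000/6200000 = 0.0127419 s.
t_prop = 36000000/300000000 = 0.12 s; RTT = 0.24 s.
Cycle = t_tx + RTT = 0.252742 s.
Utilization = t_tx / cycle = 0.0127419/0.252742 = 5.041 %.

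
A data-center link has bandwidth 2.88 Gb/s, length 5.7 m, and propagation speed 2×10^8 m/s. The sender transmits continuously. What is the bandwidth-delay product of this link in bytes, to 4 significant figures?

Propagation delay = 5.7 / 200000000 = 2.85e-08 s.
BDP = R × t_prop = 2880000000 × 2.85e-08 = 82.08 bits.
In bytes: 82.08/8 = 10.26 bytes.

10.26 bytes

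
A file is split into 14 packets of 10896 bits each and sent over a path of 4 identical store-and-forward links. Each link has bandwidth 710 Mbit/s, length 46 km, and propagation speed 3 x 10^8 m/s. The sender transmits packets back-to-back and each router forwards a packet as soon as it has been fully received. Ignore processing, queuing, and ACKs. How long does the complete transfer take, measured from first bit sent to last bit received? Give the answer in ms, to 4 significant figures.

Per-hop transmission t_tx = L/R = 10896/710000000 = 0.0153465 ms.
Per-hop propagation t_prop = 46000/300000000 = 0.153333 ms.
Pipeline fill: first packet needs 4·t_tx to clear all hops; remaining 13 packets each add one t_tx.
Total = (4+14-1)·t_tx + 4·t_prop = 17·0.0153465 + 4·0.153333 = 0.8742 ms.

0.8742 ms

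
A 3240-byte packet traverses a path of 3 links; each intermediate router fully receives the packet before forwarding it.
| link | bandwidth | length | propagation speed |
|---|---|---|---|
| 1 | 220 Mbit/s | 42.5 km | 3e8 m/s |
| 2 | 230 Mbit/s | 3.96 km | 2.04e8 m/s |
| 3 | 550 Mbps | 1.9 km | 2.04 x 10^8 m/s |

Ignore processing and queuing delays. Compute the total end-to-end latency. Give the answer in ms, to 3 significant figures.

0.448 ms

L = 3240 × 8 = 25920 bits.
Transmission delays (L/R per hop): 0.117818, 0.112696, 0.0471273 ms; sum = 0.277641 ms.
Propagation delays (d/s per hop): 0.141667, 0.0194118, 0.00931373 ms; sum = 0.170392 ms.
End-to-end = 0.448 ms.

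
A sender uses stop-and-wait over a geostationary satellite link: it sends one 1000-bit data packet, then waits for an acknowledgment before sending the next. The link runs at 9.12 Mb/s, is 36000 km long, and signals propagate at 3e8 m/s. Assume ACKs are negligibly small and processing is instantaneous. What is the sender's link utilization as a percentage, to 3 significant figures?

t_tx = L/R = 1000/9120000 = 0.000109649 s.
t_prop = 36000000/300000000 = 0.12 s; RTT = 0.24 s.
Cycle = t_tx + RTT = 0.24011 s.
Utilization = t_tx / cycle = 0.000109649/0.24011 = 0.0457 %.

0.0457 %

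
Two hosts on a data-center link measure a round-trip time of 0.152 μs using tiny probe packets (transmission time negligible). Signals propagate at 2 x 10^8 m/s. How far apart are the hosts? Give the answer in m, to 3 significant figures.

15.2 m

One-way propagation = RTT/2 = 0.076 μs.
d = s × t = 200000000 × 7.6e-08 = 15.2 m.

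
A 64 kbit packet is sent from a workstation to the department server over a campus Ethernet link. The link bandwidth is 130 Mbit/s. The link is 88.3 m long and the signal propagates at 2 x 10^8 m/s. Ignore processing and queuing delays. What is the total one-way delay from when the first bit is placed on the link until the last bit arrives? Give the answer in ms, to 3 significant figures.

L = 64000 bits.
Transmission delay = L/R = 64000 / 130000000 = 0.492308 ms.
Propagation delay = d/s = 88.3 m / 200000000 m/s = 0.0004415 ms.
Total = 0.493 ms.

0.493 ms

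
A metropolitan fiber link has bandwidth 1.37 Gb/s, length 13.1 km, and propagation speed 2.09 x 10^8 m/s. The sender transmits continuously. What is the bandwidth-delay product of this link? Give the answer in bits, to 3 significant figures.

Propagation delay = 13100 / 209000000 = 6.26794e-05 s.
BDP = R × t_prop = 1370000000 × 6.26794e-05 = 85870.8 bits.

85900 bits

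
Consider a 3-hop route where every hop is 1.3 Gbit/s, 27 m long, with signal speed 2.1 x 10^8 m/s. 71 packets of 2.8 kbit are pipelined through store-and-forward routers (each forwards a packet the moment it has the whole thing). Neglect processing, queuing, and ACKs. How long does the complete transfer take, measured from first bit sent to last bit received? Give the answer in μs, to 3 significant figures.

158 μs

Per-hop transmission t_tx = L/R = 2800/1300000000 = 2.15385 μs.
Per-hop propagation t_prop = 27/210000000 = 0.128571 μs.
Pipeline fill: first packet needs 3·t_tx to clear all hops; remaining 70 packets each add one t_tx.
Total = (3+71-1)·t_tx + 3·t_prop = 73·2.15385 + 3·0.128571 = 158 μs.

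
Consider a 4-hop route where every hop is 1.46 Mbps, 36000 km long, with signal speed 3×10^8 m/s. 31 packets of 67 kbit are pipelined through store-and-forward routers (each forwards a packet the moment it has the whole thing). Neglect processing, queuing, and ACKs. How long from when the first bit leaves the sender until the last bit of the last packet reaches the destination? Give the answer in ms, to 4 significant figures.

Per-hop transmission t_tx = L/R = 67000/1460000 = 45.8904 ms.
Per-hop propagation t_prop = 36000000/300000000 = 120 ms.
Pipeline fill: first packet needs 4·t_tx to clear all hops; remaining 30 packets each add one t_tx.
Total = (4+31-1)·t_tx + 4·t_prop = 34·45.8904 + 4·120 = 2040 ms.

2040 ms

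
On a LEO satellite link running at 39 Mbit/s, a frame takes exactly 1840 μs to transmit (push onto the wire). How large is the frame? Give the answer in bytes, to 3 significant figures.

8970 bytes

L = R × t_tx = 39000000 b/s × 0.00184 s = 71760 bits.
In bytes: 71760 / 8 = 8970 bytes.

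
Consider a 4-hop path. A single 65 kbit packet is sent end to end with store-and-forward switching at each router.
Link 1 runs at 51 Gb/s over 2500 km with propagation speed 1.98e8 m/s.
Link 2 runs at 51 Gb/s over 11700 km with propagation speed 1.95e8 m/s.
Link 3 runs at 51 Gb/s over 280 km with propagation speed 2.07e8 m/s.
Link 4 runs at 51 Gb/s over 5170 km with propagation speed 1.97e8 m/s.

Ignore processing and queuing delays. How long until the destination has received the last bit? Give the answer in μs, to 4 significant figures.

100200 μs

L = 65000 bits.
Transmission delay per hop = L/R = 65000/51000000000 = 1.27451 μs; 4 hops → 5.09804 μs.
Propagation delays (d/s per hop): 12626.3, 60000, 1352.66, 26243.7 μs; sum = 100223 μs.
End-to-end = 100200 μs.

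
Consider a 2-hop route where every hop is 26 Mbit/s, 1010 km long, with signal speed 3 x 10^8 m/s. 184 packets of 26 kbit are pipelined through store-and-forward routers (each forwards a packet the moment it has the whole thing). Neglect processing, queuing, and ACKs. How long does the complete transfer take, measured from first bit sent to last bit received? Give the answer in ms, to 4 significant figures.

191.7 ms

Per-hop transmission t_tx = L/R = 26000/26000000 = 1 ms.
Per-hop propagation t_prop = 1010000/300000000 = 3.36667 ms.
Pipeline fill: first packet needs 2·t_tx to clear all hops; remaining 183 packets each add one t_tx.
Total = (2+184-1)·t_tx + 2·t_prop = 185·1 + 2·3.36667 = 191.7 ms.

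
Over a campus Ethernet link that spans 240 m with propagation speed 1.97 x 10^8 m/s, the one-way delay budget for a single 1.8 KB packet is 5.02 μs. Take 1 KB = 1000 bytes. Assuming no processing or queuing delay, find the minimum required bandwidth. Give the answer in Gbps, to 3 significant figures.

3.79 Gbps

L = 14400 bits.
Propagation delay = 240 / 197000000 = 1.21827 μs.
Transmission budget = 5.02 − 1.21827 = 3.80173 μs.
R ≥ L / t_tx = 14400 bits / 3.80173e-06 s = 3.79 Gbps.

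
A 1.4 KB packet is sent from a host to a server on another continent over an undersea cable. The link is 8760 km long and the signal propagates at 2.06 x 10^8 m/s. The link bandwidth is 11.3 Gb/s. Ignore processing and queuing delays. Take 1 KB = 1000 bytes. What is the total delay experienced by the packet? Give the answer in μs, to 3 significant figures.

42500 μs

L = 11200 bits.
Transmission delay = L/R = 11200 / 11300000000 = 0.99115 μs.
Propagation delay = d/s = 8760000 m / 206000000 m/s = 42524.3 μs.
Total = 42500 μs.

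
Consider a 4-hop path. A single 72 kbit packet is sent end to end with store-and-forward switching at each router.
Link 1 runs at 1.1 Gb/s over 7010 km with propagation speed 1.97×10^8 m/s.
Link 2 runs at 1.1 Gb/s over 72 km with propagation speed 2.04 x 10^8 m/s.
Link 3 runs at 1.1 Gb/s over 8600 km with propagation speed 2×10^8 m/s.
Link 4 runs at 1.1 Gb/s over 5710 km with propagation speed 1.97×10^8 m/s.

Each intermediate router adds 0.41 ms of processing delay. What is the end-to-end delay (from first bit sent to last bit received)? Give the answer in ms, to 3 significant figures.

109 ms

L = 72000 bits.
Transmission delay per hop = L/R = 72000/1100000000 = 0.0654545 ms; 4 hops → 0.261818 ms.
Propagation delays (d/s per hop): 35.5838, 0.352941, 43, 28.9848 ms; sum = 107.921 ms.
Processing at 3 router(s): 3 × 0.41 ms = 1.23 ms.
End-to-end = 109 ms.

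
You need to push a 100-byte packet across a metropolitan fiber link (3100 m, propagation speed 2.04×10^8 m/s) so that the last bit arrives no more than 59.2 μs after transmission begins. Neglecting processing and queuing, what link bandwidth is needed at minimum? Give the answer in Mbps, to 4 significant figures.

L = 800 bits.
Propagation delay = 3100 / 204000000 = 15.1961 μs.
Transmission budget = 59.2 − 15.1961 = 44.0039 μs.
R ≥ L / t_tx = 800 bits / 4.40039e-05 s = 18.18 Mbps.

18.18 Mbps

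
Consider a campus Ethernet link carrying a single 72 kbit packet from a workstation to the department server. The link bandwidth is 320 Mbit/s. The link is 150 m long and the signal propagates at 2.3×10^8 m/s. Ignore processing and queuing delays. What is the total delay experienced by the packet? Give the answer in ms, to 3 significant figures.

L = 72000 bits.
Transmission delay = L/R = 72000 / 320000000 = 0.225 ms.
Propagation delay = d/s = 150 m / 2.3e+08 m/s = 0.000652174 ms.
Total = 0.226 ms.

0.226 ms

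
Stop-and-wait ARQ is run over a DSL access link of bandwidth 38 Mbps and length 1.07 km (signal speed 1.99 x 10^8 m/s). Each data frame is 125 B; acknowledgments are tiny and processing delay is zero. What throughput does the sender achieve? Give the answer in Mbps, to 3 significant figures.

27.0 Mbps

t_tx = L/R = 1000/38000000 = 2.63158e-05 s.
t_prop = 1070/199000000 = 5.37688e-06 s; RTT = 1.07538e-05 s.
Cycle = t_tx + RTT = 3.70696e-05 s.
Throughput = L / cycle = 1000 / 3.70696e-05 = 27.0 Mbps.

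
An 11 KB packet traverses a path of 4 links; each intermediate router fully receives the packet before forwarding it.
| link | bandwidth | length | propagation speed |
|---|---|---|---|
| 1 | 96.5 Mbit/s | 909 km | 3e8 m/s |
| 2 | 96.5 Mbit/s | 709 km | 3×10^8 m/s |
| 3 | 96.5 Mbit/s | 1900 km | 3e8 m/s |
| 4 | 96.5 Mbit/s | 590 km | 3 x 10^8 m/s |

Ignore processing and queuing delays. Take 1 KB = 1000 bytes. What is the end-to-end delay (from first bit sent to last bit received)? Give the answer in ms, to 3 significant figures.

17.3 ms

L = 88000 bits.
Transmission delay per hop = L/R = 88000/96500000 = 0.911917 ms; 4 hops → 3.64767 ms.
Propagation delays (d/s per hop): 3.03, 2.36333, 6.33333, 1.96667 ms; sum = 13.6933 ms.
End-to-end = 17.3 ms.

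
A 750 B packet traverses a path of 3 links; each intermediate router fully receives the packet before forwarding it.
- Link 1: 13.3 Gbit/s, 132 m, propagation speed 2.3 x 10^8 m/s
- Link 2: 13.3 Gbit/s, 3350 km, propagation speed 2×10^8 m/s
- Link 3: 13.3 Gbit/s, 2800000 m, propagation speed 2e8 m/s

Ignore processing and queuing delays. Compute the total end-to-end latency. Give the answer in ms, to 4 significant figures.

30.75 ms

L = 750 × 8 = 6000 bits.
Transmission delay per hop = L/R = 6000/13300000000 = 0.000451128 ms; 3 hops → 0.00135338 ms.
Propagation delays (d/s per hop): 0.000573913, 16.75, 14 ms; sum = 30.7506 ms.
End-to-end = 30.75 ms.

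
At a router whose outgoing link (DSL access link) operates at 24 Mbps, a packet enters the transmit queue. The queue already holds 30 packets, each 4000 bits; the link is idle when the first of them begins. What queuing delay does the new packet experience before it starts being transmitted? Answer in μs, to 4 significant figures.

5000 μs

Each queued packet: L/R = 4000/24000000 = 166.667 μs.
30 queued → 5000 μs.
Queuing delay = 5000 μs.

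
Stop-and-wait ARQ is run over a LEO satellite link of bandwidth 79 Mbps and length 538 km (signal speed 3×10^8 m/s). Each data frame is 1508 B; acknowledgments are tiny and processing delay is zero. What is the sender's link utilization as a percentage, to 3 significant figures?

t_tx = L/R = 12064/79000000 = 0.000152709 s.
t_prop = 538000/300000000 = 0.00179333 s; RTT = 0.00358667 s.
Cycle = t_tx + RTT = 0.00373938 s.
Utilization = t_tx / cycle = 0.000152709/0.00373938 = 4.08 %.

4.08 %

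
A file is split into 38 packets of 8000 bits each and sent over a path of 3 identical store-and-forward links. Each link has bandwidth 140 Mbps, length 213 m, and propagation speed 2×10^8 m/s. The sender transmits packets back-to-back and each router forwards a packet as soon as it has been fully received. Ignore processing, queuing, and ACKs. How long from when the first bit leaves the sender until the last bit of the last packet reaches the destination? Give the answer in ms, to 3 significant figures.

2.29 ms

Per-hop transmission t_tx = L/R = 8000/140000000 = 0.0571429 ms.
Per-hop propagation t_prop = 213/200000000 = 0.001065 ms.
Pipeline fill: first packet needs 3·t_tx to clear all hops; remaining 37 packets each add one t_tx.
Total = (3+38-1)·t_tx + 3·t_prop = 40·0.0571429 + 3·0.001065 = 2.29 ms.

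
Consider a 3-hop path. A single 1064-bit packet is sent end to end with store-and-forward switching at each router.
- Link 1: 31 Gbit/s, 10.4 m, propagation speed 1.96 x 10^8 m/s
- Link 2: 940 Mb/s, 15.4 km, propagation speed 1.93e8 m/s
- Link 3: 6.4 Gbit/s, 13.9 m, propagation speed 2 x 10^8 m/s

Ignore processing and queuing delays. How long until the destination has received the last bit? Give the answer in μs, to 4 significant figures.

81.25 μs

Transmission delays (L/R per hop): 0.0343226, 1.13191, 0.16625 μs; sum = 1.33249 μs.
Propagation delays (d/s per hop): 0.0530612, 79.7927, 0.0695 μs; sum = 79.9153 μs.
End-to-end = 81.25 μs.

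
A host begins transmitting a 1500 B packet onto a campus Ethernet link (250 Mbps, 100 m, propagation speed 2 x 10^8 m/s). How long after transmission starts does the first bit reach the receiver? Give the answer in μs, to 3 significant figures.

0.500 μs

First bit experiences only propagation delay: d/s = 100/200000000 = 0.500 μs.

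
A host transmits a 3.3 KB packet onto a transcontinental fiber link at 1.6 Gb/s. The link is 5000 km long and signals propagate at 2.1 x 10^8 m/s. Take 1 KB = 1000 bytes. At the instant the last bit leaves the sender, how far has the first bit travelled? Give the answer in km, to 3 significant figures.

3.47 km

t_tx = L/R = 26400/1600000000 = 1.65e-05 s.
Distance = s × t_tx = 210000000 × 1.65e-05 = 3.47 km.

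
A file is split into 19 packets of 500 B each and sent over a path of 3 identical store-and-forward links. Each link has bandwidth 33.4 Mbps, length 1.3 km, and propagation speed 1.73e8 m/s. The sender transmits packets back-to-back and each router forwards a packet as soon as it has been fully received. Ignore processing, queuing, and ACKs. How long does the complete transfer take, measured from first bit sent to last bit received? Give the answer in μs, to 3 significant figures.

Per-hop transmission t_tx = L/R = 4000/33400000 = 119.76 μs.
Per-hop propagation t_prop = 1300/173000000 = 7.51445 μs.
Pipeline fill: first packet needs 3·t_tx to clear all hops; remaining 18 packets each add one t_tx.
Total = (3+19-1)·t_tx + 3·t_prop = 21·119.76 + 3·7.51445 = 2540 μs.

2540 μs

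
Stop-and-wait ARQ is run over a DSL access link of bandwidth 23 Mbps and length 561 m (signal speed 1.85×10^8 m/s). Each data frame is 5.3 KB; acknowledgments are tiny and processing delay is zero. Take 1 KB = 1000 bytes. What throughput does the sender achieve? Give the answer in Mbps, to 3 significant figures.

t_tx = L/R = 42400/23000000 = 0.00184348 s.
t_prop = 561/185000000 = 3.03243e-06 s; RTT = 6.06486e-06 s.
Cycle = t_tx + RTT = 0.00184954 s.
Throughput = L / cycle = 42400 / 0.00184954 = 22.9 Mbps.

22.9 Mbps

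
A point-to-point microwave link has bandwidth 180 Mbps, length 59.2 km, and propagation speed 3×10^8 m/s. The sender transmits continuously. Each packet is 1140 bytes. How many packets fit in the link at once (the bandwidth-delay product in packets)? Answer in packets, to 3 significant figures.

3.89 packets

Propagation delay = 59200 / 300000000 = 0.000197333 s.
BDP = R × t_prop = 180000000 × 0.000197333 = 35520 bits.
In packets of 9120 bits: 3.89 packets.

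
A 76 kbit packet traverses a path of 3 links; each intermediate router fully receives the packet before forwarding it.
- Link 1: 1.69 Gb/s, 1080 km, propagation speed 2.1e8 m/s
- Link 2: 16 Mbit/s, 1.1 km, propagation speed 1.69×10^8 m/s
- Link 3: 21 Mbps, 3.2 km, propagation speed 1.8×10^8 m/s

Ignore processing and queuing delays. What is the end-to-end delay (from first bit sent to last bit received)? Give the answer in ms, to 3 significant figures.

L = 76000 bits.
Transmission delays (L/R per hop): 0.0449704, 4.75, 3.61905 ms; sum = 8.41402 ms.
Propagation delays (d/s per hop): 5.14286, 0.00650888, 0.0177778 ms; sum = 5.16714 ms.
End-to-end = 13.6 ms.

13.6 ms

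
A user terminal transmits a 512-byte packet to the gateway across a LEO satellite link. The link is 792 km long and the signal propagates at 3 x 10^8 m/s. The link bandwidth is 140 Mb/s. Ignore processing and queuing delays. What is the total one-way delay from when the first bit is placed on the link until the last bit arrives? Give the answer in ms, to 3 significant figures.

L = 512 × 8 = 4096 bits.
Transmission delay = L/R = 4096 / 140000000 = 0.0292571 ms.
Propagation delay = d/s = 792000 m / 300000000 m/s = 2.64 ms.
Total = 2.67 ms.

2.67 ms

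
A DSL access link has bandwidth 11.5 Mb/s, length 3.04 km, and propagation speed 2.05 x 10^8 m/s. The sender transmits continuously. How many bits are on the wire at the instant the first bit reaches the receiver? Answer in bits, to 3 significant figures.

171 bits

Propagation delay = 3040 / 2.05e+08 = 1.48293e-05 s.
BDP = R × t_prop = 11500000 × 1.48293e-05 = 170.537 bits.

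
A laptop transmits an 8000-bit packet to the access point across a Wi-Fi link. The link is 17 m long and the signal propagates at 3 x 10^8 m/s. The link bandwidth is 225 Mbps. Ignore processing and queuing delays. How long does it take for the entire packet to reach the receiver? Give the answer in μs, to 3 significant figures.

35.6 μs

Transmission delay = L/R = 8000 / 225000000 = 35.5556 μs.
Propagation delay = d/s = 17 m / 300000000 m/s = 0.0566667 μs.
Total = 35.6 μs.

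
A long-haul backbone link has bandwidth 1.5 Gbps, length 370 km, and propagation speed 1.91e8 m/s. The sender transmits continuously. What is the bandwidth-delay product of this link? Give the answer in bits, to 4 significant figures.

Propagation delay = 370000 / 191000000 = 0.00193717 s.
BDP = R × t_prop = 1500000000 × 0.00193717 = 2905760 bits.

2906000 bits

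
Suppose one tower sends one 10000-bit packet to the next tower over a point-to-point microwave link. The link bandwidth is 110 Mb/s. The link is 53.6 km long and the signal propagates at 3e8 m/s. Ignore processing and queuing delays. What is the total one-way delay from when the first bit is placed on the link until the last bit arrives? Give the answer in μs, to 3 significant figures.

270 μs

Transmission delay = L/R = 10000 / 110000000 = 90.9091 μs.
Propagation delay = d/s = 53600 m / 300000000 m/s = 178.667 μs.
Total = 270 μs.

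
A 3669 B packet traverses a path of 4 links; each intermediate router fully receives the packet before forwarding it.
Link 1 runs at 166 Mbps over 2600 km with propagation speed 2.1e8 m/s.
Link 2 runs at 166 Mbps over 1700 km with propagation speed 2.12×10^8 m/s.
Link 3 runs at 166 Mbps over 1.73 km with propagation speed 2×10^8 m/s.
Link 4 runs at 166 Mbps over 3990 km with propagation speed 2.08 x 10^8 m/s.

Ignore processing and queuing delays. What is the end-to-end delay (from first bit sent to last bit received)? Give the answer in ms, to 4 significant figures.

L = 3669 × 8 = 29352 bits.
Transmission delay per hop = L/R = 29352/166000000 = 0.176819 ms; 4 hops → 0.707277 ms.
Propagation delays (d/s per hop): 12.381, 8.01887, 0.00865, 19.1827 ms; sum = 39.5912 ms.
End-to-end = 40.30 ms.

40.30 ms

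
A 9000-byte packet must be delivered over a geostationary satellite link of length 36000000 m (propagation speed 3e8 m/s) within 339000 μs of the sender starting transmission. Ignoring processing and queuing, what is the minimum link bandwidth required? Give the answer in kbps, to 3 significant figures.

329 kbps

L = 72000 bits.
Propagation delay = 36000000 / 300000000 = 120000 μs.
Transmission budget = 339000 − 120000 = 219000 μs.
R ≥ L / t_tx = 72000 bits / 0.219 s = 329 kbps.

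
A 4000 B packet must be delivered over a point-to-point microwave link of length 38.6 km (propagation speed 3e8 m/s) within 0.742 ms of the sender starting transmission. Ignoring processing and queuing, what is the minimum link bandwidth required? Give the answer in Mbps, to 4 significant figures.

L = 32000 bits.
Propagation delay = 38600 / 300000000 = 0.128667 ms.
Transmission budget = 0.742 − 0.128667 = 0.613333 ms.
R ≥ L / t_tx = 32000 bits / 0.000613333 s = 52.17 Mbps.

52.17 Mbps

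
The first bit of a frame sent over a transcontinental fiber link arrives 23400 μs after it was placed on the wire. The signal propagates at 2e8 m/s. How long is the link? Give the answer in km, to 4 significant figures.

d = s × t_prop = 200000000 × 0.0234 = 4680 km.

4680 km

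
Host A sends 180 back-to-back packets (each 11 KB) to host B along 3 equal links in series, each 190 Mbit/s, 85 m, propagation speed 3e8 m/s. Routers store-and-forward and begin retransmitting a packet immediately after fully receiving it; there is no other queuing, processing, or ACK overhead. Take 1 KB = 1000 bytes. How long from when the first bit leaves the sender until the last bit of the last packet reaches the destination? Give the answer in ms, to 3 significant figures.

Per-hop transmission t_tx = L/R = 88000/190000000 = 0.463158 ms.
Per-hop propagation t_prop = 85/300000000 = 0.000283333 ms.
Pipeline fill: first packet needs 3·t_tx to clear all hops; remaining 179 packets each add one t_tx.
Total = (3+180-1)·t_tx + 3·t_prop = 182·0.463158 + 3·0.000283333 = 84.3 ms.

84.3 ms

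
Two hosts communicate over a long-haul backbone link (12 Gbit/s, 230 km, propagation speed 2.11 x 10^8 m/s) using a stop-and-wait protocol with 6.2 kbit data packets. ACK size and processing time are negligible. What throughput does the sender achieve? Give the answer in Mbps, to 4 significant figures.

2.843 Mbps

t_tx = L/R = 6200/12000000000 = 5.16667e-07 s.
t_prop = 230000/211000000 = 0.00109005 s; RTT = 0.00218009 s.
Cycle = t_tx + RTT = 0.00218061 s.
Throughput = L / cycle = 6200 / 0.00218061 = 2.843 Mbps.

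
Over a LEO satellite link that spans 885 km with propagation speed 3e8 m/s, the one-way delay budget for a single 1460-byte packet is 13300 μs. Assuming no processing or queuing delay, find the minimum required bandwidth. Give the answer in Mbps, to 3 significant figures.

L = 11680 bits.
Propagation delay = 885000 / 300000000 = 2950 μs.
Transmission budget = 13300 − 2950 = 10350 μs.
R ≥ L / t_tx = 11680 bits / 0.01035 s = 1.13 Mbps.

1.13 Mbps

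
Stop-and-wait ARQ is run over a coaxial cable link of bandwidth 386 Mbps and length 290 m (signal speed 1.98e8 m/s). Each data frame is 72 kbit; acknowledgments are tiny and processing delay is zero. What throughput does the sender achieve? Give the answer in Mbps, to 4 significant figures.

t_tx = L/R = 72000/386000000 = 0.000186528 s.
t_prop = 290/198000000 = 1.46465e-06 s; RTT = 2.92929e-06 s.
Cycle = t_tx + RTT = 0.000189458 s.
Throughput = L / cycle = 72000 / 0.000189458 = 380.0 Mbps.

380.0 Mbps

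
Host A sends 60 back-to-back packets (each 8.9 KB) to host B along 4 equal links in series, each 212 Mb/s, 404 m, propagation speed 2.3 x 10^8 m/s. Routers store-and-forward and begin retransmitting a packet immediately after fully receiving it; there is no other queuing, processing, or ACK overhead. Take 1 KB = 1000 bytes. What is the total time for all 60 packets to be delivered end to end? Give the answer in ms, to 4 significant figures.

Per-hop transmission t_tx = L/R = 71200/212000000 = 0.335849 ms.
Per-hop propagation t_prop = 404/2.3e+08 = 0.00175652 ms.
Pipeline fill: first packet needs 4·t_tx to clear all hops; remaining 59 packets each add one t_tx.
Total = (4+60-1)·t_tx + 4·t_prop = 63·0.335849 + 4·0.00175652 = 21.17 ms.

21.17 ms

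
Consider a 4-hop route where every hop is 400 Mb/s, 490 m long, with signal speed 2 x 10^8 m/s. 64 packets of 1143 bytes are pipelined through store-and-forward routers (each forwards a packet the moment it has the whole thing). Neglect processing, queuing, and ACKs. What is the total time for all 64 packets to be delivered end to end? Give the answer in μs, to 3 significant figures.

1540 μs

Per-hop transmission t_tx = L/R = 9144/400000000 = 22.86 μs.
Per-hop propagation t_prop = 490/200000000 = 2.45 μs.
Pipeline fill: first packet needs 4·t_tx to clear all hops; remaining 63 packets each add one t_tx.
Total = (4+64-1)·t_tx + 4·t_prop = 67·22.86 + 4·2.45 = 1540 μs.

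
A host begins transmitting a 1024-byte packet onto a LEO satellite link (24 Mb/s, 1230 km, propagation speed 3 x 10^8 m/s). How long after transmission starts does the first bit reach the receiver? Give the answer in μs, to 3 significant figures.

First bit experiences only propagation delay: d/s = 1230000/300000000 = 4100 μs.

4100 μs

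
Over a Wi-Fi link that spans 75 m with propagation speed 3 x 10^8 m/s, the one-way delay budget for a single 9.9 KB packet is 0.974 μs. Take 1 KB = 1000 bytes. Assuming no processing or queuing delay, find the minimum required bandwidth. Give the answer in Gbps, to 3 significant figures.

109 Gbps

L = 79200 bits.
Propagation delay = 75 / 300000000 = 0.25 μs.
Transmission budget = 0.974 − 0.25 = 0.724 μs.
R ≥ L / t_tx = 79200 bits / 7.24e-07 s = 109 Gbps.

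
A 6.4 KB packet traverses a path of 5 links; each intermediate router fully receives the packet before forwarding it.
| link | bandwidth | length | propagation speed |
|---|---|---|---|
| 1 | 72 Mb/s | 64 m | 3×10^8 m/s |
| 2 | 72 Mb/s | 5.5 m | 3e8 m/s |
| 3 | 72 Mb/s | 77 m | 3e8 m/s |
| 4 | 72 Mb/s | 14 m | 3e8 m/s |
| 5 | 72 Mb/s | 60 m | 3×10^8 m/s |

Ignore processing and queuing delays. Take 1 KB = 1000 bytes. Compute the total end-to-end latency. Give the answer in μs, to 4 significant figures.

L = 51200 bits.
Transmission delay per hop = L/R = 51200/72000000 = 711.111 μs; 5 hops → 3555.56 μs.
Propagation delays (d/s per hop): 0.213333, 0.0183333, 0.256667, 0.0466667, 0.2 μs; sum = 0.735 μs.
End-to-end = 3556 μs.

3556 μs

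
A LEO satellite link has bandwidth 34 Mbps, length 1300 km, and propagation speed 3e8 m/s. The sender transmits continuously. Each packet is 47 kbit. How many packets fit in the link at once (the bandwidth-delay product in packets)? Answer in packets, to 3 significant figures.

3.13 packets

Propagation delay = 1300000 / 300000000 = 0.00433333 s.
BDP = R × t_prop = 34000000 × 0.00433333 = 147333 bits.
In packets of 47000 bits: 3.13 packets.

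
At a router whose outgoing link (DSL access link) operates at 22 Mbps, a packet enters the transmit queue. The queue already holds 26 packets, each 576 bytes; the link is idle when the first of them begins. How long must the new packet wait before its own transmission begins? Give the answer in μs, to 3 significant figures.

5450 μs

Each queued packet: L/R = 4608/22000000 = 209.455 μs.
26 queued → 5445.82 μs.
Queuing delay = 5450 μs.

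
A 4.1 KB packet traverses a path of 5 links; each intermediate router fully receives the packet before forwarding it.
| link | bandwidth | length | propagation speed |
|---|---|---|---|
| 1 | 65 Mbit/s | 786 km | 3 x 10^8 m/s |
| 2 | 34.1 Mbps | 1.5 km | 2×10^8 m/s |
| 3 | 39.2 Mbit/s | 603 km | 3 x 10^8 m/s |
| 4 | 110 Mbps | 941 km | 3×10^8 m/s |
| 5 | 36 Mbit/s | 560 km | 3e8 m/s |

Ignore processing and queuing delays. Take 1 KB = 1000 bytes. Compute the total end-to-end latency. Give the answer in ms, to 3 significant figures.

L = 32800 bits.
Transmission delays (L/R per hop): 0.504615, 0.961877, 0.836735, 0.298182, 0.911111 ms; sum = 3.51252 ms.
Propagation delays (d/s per hop): 2.62, 0.0075, 2.01, 3.13667, 1.86667 ms; sum = 9.64083 ms.
End-to-end = 13.2 ms.

13.2 ms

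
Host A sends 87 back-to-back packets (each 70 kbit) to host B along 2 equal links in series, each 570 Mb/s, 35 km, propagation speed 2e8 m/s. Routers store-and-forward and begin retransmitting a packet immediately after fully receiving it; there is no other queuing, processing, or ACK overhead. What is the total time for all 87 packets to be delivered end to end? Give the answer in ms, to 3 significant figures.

Per-hop transmission t_tx = L/R = 70000/570000000 = 0.122807 ms.
Per-hop propagation t_prop = 35000/200000000 = 0.175 ms.
Pipeline fill: first packet needs 2·t_tx to clear all hops; remaining 86 packets each add one t_tx.
Total = (2+87-1)·t_tx + 2·t_prop = 88·0.122807 + 2·0.175 = 11.2 ms.

11.2 ms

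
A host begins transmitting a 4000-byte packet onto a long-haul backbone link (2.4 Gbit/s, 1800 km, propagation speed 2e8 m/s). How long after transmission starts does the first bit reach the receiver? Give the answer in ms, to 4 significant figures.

First bit experiences only propagation delay: d/s = 1800000/200000000 = 9.000 ms.

9.000 ms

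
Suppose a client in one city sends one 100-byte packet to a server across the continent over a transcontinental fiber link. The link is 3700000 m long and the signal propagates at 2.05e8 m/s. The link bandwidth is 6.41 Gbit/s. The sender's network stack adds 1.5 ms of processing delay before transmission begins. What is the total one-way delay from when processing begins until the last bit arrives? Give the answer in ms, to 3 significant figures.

19.5 ms

L = 100 × 8 = 800 bits.
Transmission delay = L/R = 800 / 6410000000 = 0.000124805 ms.
Propagation delay = d/s = 3700000 m / 2.05e+08 m/s = 18.0488 ms.
Plus processing delay 1.5 ms = 1.5 ms.
Total = 19.5 ms.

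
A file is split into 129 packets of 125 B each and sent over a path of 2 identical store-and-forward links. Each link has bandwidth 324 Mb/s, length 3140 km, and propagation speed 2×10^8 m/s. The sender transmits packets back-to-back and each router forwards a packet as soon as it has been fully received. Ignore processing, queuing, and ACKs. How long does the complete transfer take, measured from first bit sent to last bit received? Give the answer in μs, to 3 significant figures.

31800 μs

Per-hop transmission t_tx = L/R = 1000/324000000 = 3.08642 μs.
Per-hop propagation t_prop = 3140000/200000000 = 15700 μs.
Pipeline fill: first packet needs 2·t_tx to clear all hops; remaining 128 packets each add one t_tx.
Total = (2+129-1)·t_tx + 2·t_prop = 130·3.08642 + 2·15700 = 31800 μs.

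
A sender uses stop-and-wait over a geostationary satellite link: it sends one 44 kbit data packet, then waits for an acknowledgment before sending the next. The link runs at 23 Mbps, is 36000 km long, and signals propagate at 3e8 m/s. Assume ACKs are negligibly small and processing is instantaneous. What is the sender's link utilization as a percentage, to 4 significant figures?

0.7908 %

t_tx = L/R = 44000/23000000 = 0.00191304 s.
t_prop = 36000000/300000000 = 0.12 s; RTT = 0.24 s.
Cycle = t_tx + RTT = 0.241913 s.
Utilization = t_tx / cycle = 0.00191304/0.241913 = 0.7908 %.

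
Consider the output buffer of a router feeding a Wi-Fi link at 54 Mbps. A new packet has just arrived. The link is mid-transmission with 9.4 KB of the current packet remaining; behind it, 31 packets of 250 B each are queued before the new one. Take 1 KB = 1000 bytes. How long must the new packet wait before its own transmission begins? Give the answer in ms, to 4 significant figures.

Each queued packet: L/R = 2000/54000000 = 0.037037 ms.
31 queued → 1.14815 ms.
Plus remaining 75200 bits of current packet: 1.39259 ms.
Queuing delay = 2.541 ms.

2.541 ms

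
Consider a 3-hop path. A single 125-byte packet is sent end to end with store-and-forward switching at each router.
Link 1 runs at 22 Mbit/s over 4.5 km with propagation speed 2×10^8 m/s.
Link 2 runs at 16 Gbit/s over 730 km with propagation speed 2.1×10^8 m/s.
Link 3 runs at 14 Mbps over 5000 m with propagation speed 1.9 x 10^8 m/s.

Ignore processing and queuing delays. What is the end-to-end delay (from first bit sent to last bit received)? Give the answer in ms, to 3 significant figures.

L = 125 × 8 = 1000 bits.
Transmission delays (L/R per hop): 0.0454545, 6.25e-05, 0.0714286 ms; sum = 0.116946 ms.
Propagation delays (d/s per hop): 0.0225, 3.47619, 0.0263158 ms; sum = 3.52501 ms.
End-to-end = 3.64 ms.

3.64 ms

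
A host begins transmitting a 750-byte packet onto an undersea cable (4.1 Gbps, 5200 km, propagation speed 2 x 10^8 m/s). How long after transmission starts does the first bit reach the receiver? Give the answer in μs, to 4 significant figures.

26000 μs

First bit experiences only propagation delay: d/s = 5200000/200000000 = 26000 μs.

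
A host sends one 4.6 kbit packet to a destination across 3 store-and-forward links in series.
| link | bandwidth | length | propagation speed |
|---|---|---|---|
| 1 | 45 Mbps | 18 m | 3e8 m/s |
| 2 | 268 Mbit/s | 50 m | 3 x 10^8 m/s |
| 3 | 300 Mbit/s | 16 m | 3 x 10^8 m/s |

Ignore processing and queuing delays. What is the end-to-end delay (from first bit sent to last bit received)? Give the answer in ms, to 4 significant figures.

L = 4600 bits.
Transmission delays (L/R per hop): 0.102222, 0.0171642, 0.0153333 ms; sum = 0.13472 ms.
Propagation delays (d/s per hop): 6e-05, 0.000166667, 5.33333e-05 ms; sum = 0.00028 ms.
End-to-end = 0.1350 ms.

0.1350 ms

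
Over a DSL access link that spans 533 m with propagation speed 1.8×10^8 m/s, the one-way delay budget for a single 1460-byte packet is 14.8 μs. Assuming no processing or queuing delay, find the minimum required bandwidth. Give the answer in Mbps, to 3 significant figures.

L = 11680 bits.
Propagation delay = 533 / 180000000 = 2.96111 μs.
Transmission budget = 14.8 − 2.96111 = 11.8389 μs.
R ≥ L / t_tx = 11680 bits / 1.18389e-05 s = 987 Mbps.

987 Mbps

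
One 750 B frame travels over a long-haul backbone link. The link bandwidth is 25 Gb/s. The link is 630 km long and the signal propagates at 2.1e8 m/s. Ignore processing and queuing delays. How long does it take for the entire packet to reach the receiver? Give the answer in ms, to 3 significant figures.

3.00 ms

L = 750 × 8 = 6000 bits.
Transmission delay = L/R = 6000 / 25000000000 = 0.00024 ms.
Propagation delay = d/s = 630000 m / 210000000 m/s = 3 ms.
Total = 3.00 ms.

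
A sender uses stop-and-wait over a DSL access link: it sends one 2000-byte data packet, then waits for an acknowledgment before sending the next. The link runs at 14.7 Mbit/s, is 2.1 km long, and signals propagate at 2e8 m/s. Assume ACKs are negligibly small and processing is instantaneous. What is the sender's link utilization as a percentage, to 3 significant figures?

98.1 %

t_tx = L/R = 16000/14700000 = 0.00108844 s.
t_prop = 2100/200000000 = 1.05e-05 s; RTT = 2.1e-05 s.
Cycle = t_tx + RTT = 0.00110944 s.
Utilization = t_tx / cycle = 0.00108844/0.00110944 = 98.1 %.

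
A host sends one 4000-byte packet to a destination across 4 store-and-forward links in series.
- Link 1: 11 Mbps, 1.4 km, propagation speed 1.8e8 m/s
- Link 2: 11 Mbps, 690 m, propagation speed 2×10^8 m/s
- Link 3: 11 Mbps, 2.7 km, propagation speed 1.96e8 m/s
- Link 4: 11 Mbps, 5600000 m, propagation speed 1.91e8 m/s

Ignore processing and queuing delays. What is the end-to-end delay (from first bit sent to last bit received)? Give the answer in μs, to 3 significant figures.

41000 μs

L = 4000 × 8 = 32000 bits.
Transmission delay per hop = L/R = 32000/11000000 = 2909.09 μs; 4 hops → 11636.4 μs.
Propagation delays (d/s per hop): 7.77778, 3.45, 13.7755, 29319.4 μs; sum = 29344.4 μs.
End-to-end = 41000 μs.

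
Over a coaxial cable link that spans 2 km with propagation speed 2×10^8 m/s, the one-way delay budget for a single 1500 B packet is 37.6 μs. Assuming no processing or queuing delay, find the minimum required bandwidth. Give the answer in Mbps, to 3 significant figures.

L = 12000 bits.
Propagation delay = 2000 / 200000000 = 10 μs.
Transmission budget = 37.6 − 10 = 27.6 μs.
R ≥ L / t_tx = 12000 bits / 2.76e-05 s = 435 Mbps.

435 Mbps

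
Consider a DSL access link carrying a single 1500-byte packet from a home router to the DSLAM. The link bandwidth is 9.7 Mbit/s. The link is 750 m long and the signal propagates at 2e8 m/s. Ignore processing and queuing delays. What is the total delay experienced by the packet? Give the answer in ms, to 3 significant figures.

L = 1500 × 8 = 12000 bits.
Transmission delay = L/R = 12000 / 9700000 = 1.23711 ms.
Propagation delay = d/s = 750 m / 200000000 m/s = 0.00375 ms.
Total = 1.24 ms.

1.24 ms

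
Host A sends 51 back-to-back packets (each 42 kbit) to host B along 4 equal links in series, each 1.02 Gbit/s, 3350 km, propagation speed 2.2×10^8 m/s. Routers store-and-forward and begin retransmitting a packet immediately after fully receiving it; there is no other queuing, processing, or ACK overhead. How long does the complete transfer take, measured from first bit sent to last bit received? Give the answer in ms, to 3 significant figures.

Per-hop transmission t_tx = L/R = 42000/1020000000 = 0.0411765 ms.
Per-hop propagation t_prop = 3350000/2.2e+08 = 15.2273 ms.
Pipeline fill: first packet needs 4·t_tx to clear all hops; remaining 50 packets each add one t_tx.
Total = (4+51-1)·t_tx + 4·t_prop = 54·0.0411765 + 4·15.2273 = 63.1 ms.

63.1 ms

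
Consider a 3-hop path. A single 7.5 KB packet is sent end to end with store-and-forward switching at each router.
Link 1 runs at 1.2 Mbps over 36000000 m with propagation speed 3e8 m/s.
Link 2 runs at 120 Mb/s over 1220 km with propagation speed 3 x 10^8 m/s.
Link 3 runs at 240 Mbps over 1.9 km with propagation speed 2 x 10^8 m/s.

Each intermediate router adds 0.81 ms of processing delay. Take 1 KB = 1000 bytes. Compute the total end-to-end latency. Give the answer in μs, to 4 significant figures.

L = 60000 bits.
Transmission delays (L/R per hop): 50000, 500, 250 μs; sum = 50750 μs.
Propagation delays (d/s per hop): 120000, 4066.67, 9.5 μs; sum = 124076 μs.
Processing at 2 router(s): 2 × 0.81 ms = 1620 μs.
End-to-end = 176400 μs.

176400 μs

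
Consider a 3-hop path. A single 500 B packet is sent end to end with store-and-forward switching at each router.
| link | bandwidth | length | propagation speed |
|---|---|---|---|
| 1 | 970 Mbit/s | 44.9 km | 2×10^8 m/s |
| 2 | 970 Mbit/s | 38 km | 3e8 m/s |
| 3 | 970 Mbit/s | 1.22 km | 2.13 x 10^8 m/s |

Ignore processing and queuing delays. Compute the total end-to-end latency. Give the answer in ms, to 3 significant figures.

L = 500 × 8 = 4000 bits.
Transmission delay per hop = L/R = 4000/970000000 = 0.00412371 ms; 3 hops → 0.0123711 ms.
Propagation delays (d/s per hop): 0.2245, 0.126667, 0.0057277 ms; sum = 0.356894 ms.
End-to-end = 0.369 ms.

0.369 ms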